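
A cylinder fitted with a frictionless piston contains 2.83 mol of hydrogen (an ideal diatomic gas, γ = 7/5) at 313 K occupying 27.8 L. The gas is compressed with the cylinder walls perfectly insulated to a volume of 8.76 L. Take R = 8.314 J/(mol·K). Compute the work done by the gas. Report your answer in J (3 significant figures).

Adiabatic: TV^(γ−1) = const with γ = 7/5.
T₂ = T₁ (V₁/V₂)^(γ−1) = 313 × (27.8/8.76)^0.4 = 313 × 1.587 = 496.8 K.
W_by = nCᵥ(T₁ − T₂) = (2.83)(20.79)(313 − 496.8) = -10810 J.

W ≈ -10800 J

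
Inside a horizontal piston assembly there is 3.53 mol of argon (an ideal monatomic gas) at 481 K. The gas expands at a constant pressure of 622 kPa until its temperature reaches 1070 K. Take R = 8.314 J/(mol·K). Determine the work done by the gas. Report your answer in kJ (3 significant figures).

W ≈ 17.3 kJ

Isobaric: W = P ΔV = nR ΔT.
W = (3.53)(8.314)(1070 − 481) = 17286 J.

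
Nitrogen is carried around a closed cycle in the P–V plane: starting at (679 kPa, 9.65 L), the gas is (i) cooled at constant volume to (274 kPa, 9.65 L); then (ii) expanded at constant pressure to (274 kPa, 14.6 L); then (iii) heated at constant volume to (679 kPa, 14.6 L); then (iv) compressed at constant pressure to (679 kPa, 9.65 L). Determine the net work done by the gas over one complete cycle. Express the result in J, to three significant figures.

Constant-volume legs do no work.
W(ii) = (274)(14.6 − 9.65) = 1356 J; W(iv) = (679)(9.65 − 14.6) = -3361 J.
W_net = 1356 − 3361 = -2005 J (the counter-clockwise enclosed area).

W_net ≈ -2000 J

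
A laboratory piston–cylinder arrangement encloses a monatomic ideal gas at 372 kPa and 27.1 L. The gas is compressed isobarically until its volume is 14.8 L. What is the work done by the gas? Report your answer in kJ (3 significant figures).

Isobaric: W = P ΔV.
W = (372 kPa)(14.8 − 27.1 L) = (372)(-12.3) = -4576 J.

W ≈ -4.58 kJ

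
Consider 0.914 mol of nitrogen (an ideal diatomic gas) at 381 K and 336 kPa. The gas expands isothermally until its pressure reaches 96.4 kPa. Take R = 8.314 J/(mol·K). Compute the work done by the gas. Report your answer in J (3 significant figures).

Isothermal process: W = nRT ln(V₂/V₁) = nRT ln(P₁/P₂).
W = (0.914)(8.314)(381) × ln(336/96.4)
  = 2895 × ln(3.485) = 2895 × 1.249
W_by_gas = 3615 J.

W ≈ 3610 J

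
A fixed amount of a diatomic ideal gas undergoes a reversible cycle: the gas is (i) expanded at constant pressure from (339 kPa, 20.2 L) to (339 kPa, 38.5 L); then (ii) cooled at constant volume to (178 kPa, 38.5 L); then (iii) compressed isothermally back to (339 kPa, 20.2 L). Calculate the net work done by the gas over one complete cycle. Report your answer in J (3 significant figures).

Leg (i): W = PΔV = (339)(38.5 − 20.2) = 6204 J.
Leg (ii): W = 0.
Leg (iii): W = PᵢVᵢ ln(V_f/Vᵢ) = (6853) ln(20.2/38.5) = -4420 J.
W_net = 6204 − 4420 = 1784 J.

W_net ≈ 1780 J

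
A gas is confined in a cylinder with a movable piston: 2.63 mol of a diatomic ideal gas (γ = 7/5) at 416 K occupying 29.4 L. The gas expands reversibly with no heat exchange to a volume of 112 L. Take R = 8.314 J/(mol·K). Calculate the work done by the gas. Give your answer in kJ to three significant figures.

W ≈ 9.42 kJ

Adiabatic: TV^(γ−1) = const with γ = 7/5.
T₂ = T₁ (V₁/V₂)^(γ−1) = 416 × (29.4/112)^0.4 = 416 × 0.5857 = 243.6 K.
W_by = nCᵥ(T₁ − T₂) = (2.63)(20.79)(416 − 243.6) = 9422 J.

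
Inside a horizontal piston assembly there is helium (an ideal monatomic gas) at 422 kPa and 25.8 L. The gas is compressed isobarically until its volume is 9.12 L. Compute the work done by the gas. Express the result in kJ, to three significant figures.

Isobaric: W = P ΔV.
W = (422 kPa)(9.12 − 25.8 L) = (422)(-16.68) = -7039 J.

W ≈ -7.04 kJ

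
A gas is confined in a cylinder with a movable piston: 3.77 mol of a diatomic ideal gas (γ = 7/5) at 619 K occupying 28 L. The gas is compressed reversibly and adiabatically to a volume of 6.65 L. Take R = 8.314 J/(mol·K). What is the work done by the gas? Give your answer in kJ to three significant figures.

W ≈ -37.7 kJ

Adiabatic: TV^(γ−1) = const with γ = 7/5.
T₂ = T₁ (V₁/V₂)^(γ−1) = 619 × (28/6.65)^0.4 = 619 × 1.777 = 1100 K.
W_by = nCᵥ(T₁ − T₂) = (3.77)(20.79)(619 − 1100) = -37697 J.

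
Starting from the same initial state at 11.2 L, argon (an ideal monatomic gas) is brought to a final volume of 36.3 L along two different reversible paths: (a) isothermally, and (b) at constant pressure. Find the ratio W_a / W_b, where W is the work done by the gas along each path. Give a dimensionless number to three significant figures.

Path (a) isothermal: W = P₁V₁ ln(V₂/V₁) → W_a/(P₁V₁) = 1.176.
Path (b) isobaric: W = P₁(V₂ − V₁) → W_b/(P₁V₁) = 2.241.
W_a / W_b = 1.176 / 2.241 = 0.5247.

W_a / W_b ≈ 0.525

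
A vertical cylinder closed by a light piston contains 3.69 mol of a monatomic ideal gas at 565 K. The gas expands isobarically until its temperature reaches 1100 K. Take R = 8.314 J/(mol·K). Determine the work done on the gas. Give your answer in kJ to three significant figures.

Isobaric: W = P ΔV = nR ΔT.
W = (3.69)(8.314)(1100 − 565) = 16413 J.
Work on gas = −W_by = -16413 J.

W ≈ -16.4 kJ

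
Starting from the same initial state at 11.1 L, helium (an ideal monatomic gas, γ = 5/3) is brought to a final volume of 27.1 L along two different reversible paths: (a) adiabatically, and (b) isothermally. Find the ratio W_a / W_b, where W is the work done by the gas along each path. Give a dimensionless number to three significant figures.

Path (a) adiabatic: W = P₁V₁(1 − (V₁/V₂)^(γ−1))/(γ−1) → W_a/(P₁V₁) = 0.6727.
Path (b) isothermal: W = P₁V₁ ln(V₂/V₁) → W_b/(P₁V₁) = 0.8926.
W_a / W_b = 0.6727 / 0.8926 = 0.7537.

W_a / W_b ≈ 0.754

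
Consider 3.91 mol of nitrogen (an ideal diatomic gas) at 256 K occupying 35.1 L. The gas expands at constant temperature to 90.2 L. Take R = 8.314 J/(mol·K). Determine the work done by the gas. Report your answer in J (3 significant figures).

W ≈ 7850 J

Isothermal: W = nRT ln(V₂/V₁).
W = (3.91)(8.314)(256) × ln(90.2/35.1)
  = 8322 × 0.9438
W_by_gas = 7855 J.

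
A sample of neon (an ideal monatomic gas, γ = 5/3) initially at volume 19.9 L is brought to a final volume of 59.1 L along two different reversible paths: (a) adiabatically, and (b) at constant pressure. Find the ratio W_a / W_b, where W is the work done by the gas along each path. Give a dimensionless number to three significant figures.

Path (a) adiabatic: W = P₁V₁(1 − (V₁/V₂)^(γ−1))/(γ−1) → W_a/(P₁V₁) = 0.774.
Path (b) isobaric: W = P₁(V₂ − V₁) → W_b/(P₁V₁) = 1.97.
W_a / W_b = 0.774 / 1.97 = 0.3929.

W_a / W_b ≈ 0.393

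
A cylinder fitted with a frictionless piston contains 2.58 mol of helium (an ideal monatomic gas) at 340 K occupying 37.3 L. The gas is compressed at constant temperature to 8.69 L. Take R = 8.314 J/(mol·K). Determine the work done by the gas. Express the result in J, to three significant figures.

W ≈ -10600 J

Isothermal: W = nRT ln(V₂/V₁).
W = (2.58)(8.314)(340) × ln(8.69/37.3)
  = 7293 × -1.457
W_by_gas = -10625 J.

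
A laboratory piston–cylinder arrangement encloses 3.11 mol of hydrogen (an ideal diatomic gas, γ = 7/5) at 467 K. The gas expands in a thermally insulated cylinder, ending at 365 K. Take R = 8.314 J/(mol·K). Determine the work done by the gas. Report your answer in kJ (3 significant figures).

W ≈ 6.59 kJ

Adiabatic ⇒ Q = 0, so W_by = −ΔU = nCᵥ(T₁ − T₂).
Cᵥ = 5R/2 = 20.79 J/(mol·K).
W = (3.11)(20.79)(467 − 365) = 6593 J.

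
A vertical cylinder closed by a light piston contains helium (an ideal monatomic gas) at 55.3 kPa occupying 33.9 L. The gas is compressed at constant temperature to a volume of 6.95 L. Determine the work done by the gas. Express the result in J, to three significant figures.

W ≈ -2970 J

Isothermal: W = nRT ln(V₂/V₁) = P₁V₁ ln(V₂/V₁).
P₁V₁ = (55.3 kPa)(33.9 L) = 1875 J.
W = 1875 × ln(6.95/33.9) = 1875 × -1.585
W_by_gas = -2971 J.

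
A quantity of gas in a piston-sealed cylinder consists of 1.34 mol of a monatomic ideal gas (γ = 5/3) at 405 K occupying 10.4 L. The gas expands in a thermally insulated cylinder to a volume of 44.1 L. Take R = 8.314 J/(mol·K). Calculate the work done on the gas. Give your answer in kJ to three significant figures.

W ≈ -4.18 kJ

Adiabatic: TV^(γ−1) = const with γ = 5/3.
T₂ = T₁ (V₁/V₂)^(γ−1) = 405 × (10.4/44.1)^0.667 = 405 × 0.3817 = 154.6 K.
W_by = nCᵥ(T₁ − T₂) = (1.34)(12.47)(405 − 154.6) = 4185 J.
Work on gas = −W_by = -4185 J.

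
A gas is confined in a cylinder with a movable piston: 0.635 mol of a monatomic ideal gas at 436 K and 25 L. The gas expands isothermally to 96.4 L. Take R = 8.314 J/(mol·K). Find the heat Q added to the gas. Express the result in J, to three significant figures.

Q ≈ 3110 J

Isothermal ⇒ ΔU = 0, so Q = W = nRT ln(V₂/V₁).
Q = (0.635)(8.314)(436) ln(96.4/25) = 2302 × 1.35 = 3107 J.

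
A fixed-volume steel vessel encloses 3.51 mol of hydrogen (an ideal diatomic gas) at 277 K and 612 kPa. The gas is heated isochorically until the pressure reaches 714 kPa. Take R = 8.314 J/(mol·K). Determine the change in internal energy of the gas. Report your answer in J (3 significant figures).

ΔU ≈ 3370 J

Constant volume ⇒ W = 0, so Q = ΔU = nCᵥΔT with Cᵥ = 5R/2 = 20.79 J/(mol·K).
At constant V, T₂/T₁ = P₂/P₁ ⇒ ΔT = T₁(P₂/P₁ − 1) = 277·(714/612 − 1) = 46.17 K.
ΔU = (3.51)(20.79)(46.17) = 3368 J.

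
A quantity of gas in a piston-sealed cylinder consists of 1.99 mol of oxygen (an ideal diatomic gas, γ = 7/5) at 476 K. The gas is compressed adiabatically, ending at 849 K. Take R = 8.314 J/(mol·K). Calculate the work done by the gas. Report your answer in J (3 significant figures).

W ≈ -15400 J

Adiabatic ⇒ Q = 0, so W_by = −ΔU = nCᵥ(T₁ − T₂).
Cᵥ = 5R/2 = 20.79 J/(mol·K).
W = (1.99)(20.79)(476 − 849) = -15428 J.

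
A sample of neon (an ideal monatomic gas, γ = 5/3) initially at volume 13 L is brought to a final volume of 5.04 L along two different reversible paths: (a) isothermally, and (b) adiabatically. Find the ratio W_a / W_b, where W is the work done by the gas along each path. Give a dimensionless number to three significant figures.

Path (a) isothermal: W = P₁V₁ ln(V₂/V₁) → W_a/(P₁V₁) = -0.9475.
Path (b) adiabatic: W = P₁V₁(1 − (V₁/V₂)^(γ−1))/(γ−1) → W_b/(P₁V₁) = -1.321.
W_a / W_b = -0.9475 / -1.321 = 0.7172.

W_a / W_b ≈ 0.717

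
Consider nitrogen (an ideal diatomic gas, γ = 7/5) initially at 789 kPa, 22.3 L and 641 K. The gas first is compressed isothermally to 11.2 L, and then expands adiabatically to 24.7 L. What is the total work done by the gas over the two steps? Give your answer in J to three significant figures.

Step 1 (isothermal): W = P₁V₁ ln(V₂/V₁) = (17595) ln(11.2/22.3) = -12117 J.
After step 1: P = 1571 kPa, V = 11.2 L, T = 641 K.
Step 2 (adiabatic): W = (P₁V₁ − P₂V₂)/(γ−1) = (17595 − 12823)/0.4 = 11929 J.
W_total = -12117 + 11929 = -187.8 J.

W_total ≈ -188 J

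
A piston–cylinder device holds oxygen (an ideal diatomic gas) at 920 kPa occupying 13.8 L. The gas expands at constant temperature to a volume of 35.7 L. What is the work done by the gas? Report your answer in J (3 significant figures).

W ≈ 12100 J

Isothermal: W = nRT ln(V₂/V₁) = P₁V₁ ln(V₂/V₁).
P₁V₁ = (920 kPa)(13.8 L) = 12696 J.
W = 12696 × ln(35.7/13.8) = 12696 × 0.9505
W_by_gas = 12067 J.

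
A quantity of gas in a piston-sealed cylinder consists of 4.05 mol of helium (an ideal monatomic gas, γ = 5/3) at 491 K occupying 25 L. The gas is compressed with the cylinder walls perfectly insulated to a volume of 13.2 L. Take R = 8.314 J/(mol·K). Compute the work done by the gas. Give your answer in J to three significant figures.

W ≈ -13200 J

Adiabatic: TV^(γ−1) = const with γ = 5/3.
T₂ = T₁ (V₁/V₂)^(γ−1) = 491 × (25/13.2)^0.667 = 491 × 1.531 = 751.6 K.
W_by = nCᵥ(T₁ − T₂) = (4.05)(12.47)(491 − 751.6) = -13163 J.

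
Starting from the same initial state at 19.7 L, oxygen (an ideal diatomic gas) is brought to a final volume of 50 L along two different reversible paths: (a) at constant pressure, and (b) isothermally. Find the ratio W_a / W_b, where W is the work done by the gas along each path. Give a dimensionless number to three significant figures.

W_a / W_b ≈ 1.65

Path (a) isobaric: W = P₁(V₂ − V₁) → W_a/(P₁V₁) = 1.538.
Path (b) isothermal: W = P₁V₁ ln(V₂/V₁) → W_b/(P₁V₁) = 0.9314.
W_a / W_b = 1.538 / 0.9314 = 1.651.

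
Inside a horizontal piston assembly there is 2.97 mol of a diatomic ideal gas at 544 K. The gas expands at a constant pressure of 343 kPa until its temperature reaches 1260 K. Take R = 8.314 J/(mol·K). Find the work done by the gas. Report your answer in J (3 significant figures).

Isobaric: W = P ΔV = nR ΔT.
W = (2.97)(8.314)(1260 − 544) = 17680 J.

W ≈ 17700 J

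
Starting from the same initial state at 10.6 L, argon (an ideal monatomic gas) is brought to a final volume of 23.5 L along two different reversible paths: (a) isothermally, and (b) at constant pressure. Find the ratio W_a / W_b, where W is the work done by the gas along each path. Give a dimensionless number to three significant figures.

Path (a) isothermal: W = P₁V₁ ln(V₂/V₁) → W_a/(P₁V₁) = 0.7961.
Path (b) isobaric: W = P₁(V₂ − V₁) → W_b/(P₁V₁) = 1.217.
W_a / W_b = 0.7961 / 1.217 = 0.6542.

W_a / W_b ≈ 0.654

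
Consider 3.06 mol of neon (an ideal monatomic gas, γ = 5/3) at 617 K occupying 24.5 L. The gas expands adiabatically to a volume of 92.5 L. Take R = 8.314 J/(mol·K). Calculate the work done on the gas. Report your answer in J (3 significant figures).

Adiabatic: TV^(γ−1) = const with γ = 5/3.
T₂ = T₁ (V₁/V₂)^(γ−1) = 617 × (24.5/92.5)^0.667 = 617 × 0.4124 = 254.5 K.
W_by = nCᵥ(T₁ − T₂) = (3.06)(12.47)(617 − 254.5) = 13835 J.
Work on gas = −W_by = -13835 J.

W ≈ -13800 J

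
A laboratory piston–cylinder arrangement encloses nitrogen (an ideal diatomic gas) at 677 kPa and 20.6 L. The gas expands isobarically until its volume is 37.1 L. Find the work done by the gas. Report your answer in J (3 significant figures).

Isobaric: W = P ΔV.
W = (677 kPa)(37.1 − 20.6 L) = (677)(16.5) = 11170 J.

W ≈ 11200 J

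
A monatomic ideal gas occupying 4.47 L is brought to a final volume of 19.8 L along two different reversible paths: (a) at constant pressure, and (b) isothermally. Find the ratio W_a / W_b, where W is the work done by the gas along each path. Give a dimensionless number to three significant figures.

W_a / W_b ≈ 2.30

Path (a) isobaric: W = P₁(V₂ − V₁) → W_a/(P₁V₁) = 3.43.
Path (b) isothermal: W = P₁V₁ ln(V₂/V₁) → W_b/(P₁V₁) = 1.488.
W_a / W_b = 3.43 / 1.488 = 2.304.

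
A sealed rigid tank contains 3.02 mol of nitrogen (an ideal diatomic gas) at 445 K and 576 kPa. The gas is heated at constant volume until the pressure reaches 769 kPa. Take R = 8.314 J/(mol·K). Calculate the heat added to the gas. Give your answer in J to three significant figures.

Q ≈ 9360 J

Constant volume ⇒ W = 0, so Q = ΔU = nCᵥΔT with Cᵥ = 5R/2 = 20.79 J/(mol·K).
At constant V, T₂/T₁ = P₂/P₁ ⇒ ΔT = T₁(P₂/P₁ − 1) = 445·(769/576 − 1) = 149.1 K.
ΔU = (3.02)(20.79)(149.1) = 9359 J.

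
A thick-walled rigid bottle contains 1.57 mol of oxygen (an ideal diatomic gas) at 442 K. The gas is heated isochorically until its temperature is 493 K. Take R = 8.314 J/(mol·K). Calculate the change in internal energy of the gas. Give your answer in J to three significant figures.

ΔU ≈ 1660 J

Constant volume ⇒ W = 0, so Q = ΔU = nCᵥΔT with Cᵥ = 5R/2 = 20.79 J/(mol·K).
ΔU = (1.57)(20.79)(493 − 442) = 1664 J.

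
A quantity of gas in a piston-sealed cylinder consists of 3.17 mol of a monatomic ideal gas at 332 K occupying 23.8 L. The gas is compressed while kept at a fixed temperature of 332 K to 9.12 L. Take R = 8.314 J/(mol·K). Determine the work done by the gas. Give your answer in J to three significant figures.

W ≈ -8390 J

Isothermal: W = nRT ln(V₂/V₁).
W = (3.17)(8.314)(332) × ln(9.12/23.8)
  = 8750 × -0.9592
W_by_gas = -8393 J.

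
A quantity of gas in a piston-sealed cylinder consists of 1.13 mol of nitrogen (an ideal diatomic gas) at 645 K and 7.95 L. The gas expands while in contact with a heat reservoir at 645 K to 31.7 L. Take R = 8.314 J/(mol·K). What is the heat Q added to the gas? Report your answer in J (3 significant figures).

Isothermal ⇒ ΔU = 0, so Q = W = nRT ln(V₂/V₁).
Q = (1.13)(8.314)(645) ln(31.7/7.95) = 6060 × 1.383 = 8381 J.

Q ≈ 8380 J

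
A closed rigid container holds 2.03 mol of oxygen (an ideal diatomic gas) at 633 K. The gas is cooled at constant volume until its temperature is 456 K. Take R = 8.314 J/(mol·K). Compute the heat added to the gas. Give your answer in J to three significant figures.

Q ≈ -7470 J

Constant volume ⇒ W = 0, so Q = ΔU = nCᵥΔT with Cᵥ = 5R/2 = 20.79 J/(mol·K).
ΔU = (2.03)(20.79)(456 − 633) = -7468 J.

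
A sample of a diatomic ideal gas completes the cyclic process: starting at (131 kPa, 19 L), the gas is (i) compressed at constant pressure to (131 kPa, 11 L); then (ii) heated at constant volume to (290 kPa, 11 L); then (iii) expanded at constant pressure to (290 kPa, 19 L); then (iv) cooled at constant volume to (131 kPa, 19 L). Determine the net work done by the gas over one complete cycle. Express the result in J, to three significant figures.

W_net ≈ 1270 J

Constant-volume legs do no work.
W(i) = (131)(11 − 19) = -1048 J; W(iii) = (290)(19 − 11) = 2320 J.
W_net = -1048 + 2320 = 1272 J (the clockwise enclosed area).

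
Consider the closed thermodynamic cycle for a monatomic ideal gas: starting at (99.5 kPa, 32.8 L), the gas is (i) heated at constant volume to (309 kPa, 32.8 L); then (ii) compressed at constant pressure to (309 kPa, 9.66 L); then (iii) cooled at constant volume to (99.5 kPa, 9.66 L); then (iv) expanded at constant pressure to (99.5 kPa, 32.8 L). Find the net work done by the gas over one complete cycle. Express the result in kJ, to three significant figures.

W_net ≈ -4.85 kJ

Constant-volume legs do no work.
W(ii) = (309)(9.66 − 32.8) = -7150 J; W(iv) = (99.5)(32.8 − 9.66) = 2302 J.
W_net = -7150 + 2302 = -4848 J (the counter-clockwise enclosed area).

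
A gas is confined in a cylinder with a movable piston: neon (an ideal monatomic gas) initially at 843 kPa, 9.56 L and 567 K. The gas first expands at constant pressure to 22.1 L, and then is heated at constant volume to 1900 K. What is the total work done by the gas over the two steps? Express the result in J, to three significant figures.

Step 1 (isobaric): W = PΔV = (843 kPa)(22.1 − 9.56 L) = 10571 J.
Step 2 (isochoric): W = 0 (constant volume).
W_total = 10571 + 0 = 10571 J.

W_total ≈ 10600 J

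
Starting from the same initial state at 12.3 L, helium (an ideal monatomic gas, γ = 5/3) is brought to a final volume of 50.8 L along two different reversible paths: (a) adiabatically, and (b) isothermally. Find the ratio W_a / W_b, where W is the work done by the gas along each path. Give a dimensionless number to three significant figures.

Path (a) adiabatic: W = P₁V₁(1 − (V₁/V₂)^(γ−1))/(γ−1) → W_a/(P₁V₁) = 0.9173.
Path (b) isothermal: W = P₁V₁ ln(V₂/V₁) → W_b/(P₁V₁) = 1.418.
W_a / W_b = 0.9173 / 1.418 = 0.6468.

W_a / W_b ≈ 0.647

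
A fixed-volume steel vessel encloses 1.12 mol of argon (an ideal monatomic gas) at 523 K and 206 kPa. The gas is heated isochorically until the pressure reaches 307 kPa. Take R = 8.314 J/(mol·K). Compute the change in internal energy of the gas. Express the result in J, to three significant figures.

ΔU ≈ 3580 J

Constant volume ⇒ W = 0, so Q = ΔU = nCᵥΔT with Cᵥ = 3R/2 = 12.47 J/(mol·K).
At constant V, T₂/T₁ = P₂/P₁ ⇒ ΔT = T₁(P₂/P₁ − 1) = 523·(307/206 − 1) = 256.4 K.
ΔU = (1.12)(12.47)(256.4) = 3582 J.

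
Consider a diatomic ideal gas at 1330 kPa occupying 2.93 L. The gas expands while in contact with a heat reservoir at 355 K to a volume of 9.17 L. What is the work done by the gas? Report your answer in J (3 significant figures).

Isothermal: W = nRT ln(V₂/V₁) = P₁V₁ ln(V₂/V₁).
P₁V₁ = (1330 kPa)(2.93 L) = 3897 J.
W = 3897 × ln(9.17/2.93) = 3897 × 1.141
W_by_gas = 4446 J.

W ≈ 4450 J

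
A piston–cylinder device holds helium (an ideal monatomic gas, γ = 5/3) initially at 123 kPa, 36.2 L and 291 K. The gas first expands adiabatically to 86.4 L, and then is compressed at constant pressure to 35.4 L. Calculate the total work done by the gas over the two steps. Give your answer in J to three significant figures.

W_total ≈ 1470 J

Step 1 (adiabatic): W = (P₁V₁ − P₂V₂)/(γ−1) = (4453 − 2493)/0.667 = 2939 J.
After step 1: P = 28.86 kPa, V = 86.4 L, T = 162.9 K.
Step 2 (isobaric): W = PΔV = (28.86 kPa)(35.4 − 86.4 L) = -1472 J.
W_total = 2939 − 1472 = 1468 J.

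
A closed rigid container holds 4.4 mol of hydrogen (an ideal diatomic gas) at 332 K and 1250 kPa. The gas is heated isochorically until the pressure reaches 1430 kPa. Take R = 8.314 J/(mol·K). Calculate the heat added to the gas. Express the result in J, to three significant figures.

Q ≈ 4370 J

Constant volume ⇒ W = 0, so Q = ΔU = nCᵥΔT with Cᵥ = 5R/2 = 20.79 J/(mol·K).
At constant V, T₂/T₁ = P₂/P₁ ⇒ ΔT = T₁(P₂/P₁ − 1) = 332·(1430/1250 − 1) = 47.81 K.
ΔU = (4.4)(20.79)(47.81) = 4372 J.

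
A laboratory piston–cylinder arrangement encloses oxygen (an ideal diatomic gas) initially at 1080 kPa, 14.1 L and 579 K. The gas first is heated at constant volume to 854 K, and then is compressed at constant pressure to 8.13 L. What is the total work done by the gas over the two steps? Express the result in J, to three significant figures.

Step 1 (isochoric): W = 0 (constant volume).
After step 1: P = 1593 kPa (V unchanged).
Step 2 (isobaric): W = PΔV = (1593 kPa)(8.13 − 14.1 L) = -9510 J.
W_total = 0 − 9510 = -9510 J.

W_total ≈ -9510 J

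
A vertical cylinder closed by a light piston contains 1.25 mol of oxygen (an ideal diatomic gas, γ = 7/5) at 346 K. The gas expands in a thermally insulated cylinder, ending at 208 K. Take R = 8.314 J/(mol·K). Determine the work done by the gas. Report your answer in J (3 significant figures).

W ≈ 3590 J

Adiabatic ⇒ Q = 0, so W_by = −ΔU = nCᵥ(T₁ − T₂).
Cᵥ = 5R/2 = 20.79 J/(mol·K).
W = (1.25)(20.79)(346 − 208) = 3585 J.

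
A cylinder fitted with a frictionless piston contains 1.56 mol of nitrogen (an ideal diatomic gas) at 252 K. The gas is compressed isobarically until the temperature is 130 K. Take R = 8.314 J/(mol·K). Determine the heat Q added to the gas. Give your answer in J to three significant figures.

Isobaric: W = nRΔT = (1.56)(8.314)(-122) = -1582 J.
ΔU = nCᵥΔT with Cᵥ = 5R/2: ΔU = (1.56)(20.79)(-122) = -3956 J.
Q = ΔU + W = -3956 − 1582 = -5538 J.

Q ≈ -5540 J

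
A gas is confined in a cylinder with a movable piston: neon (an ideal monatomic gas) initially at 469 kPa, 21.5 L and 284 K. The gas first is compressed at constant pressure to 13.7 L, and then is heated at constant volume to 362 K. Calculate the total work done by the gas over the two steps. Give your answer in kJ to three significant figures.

W_total ≈ -3.66 kJ

Step 1 (isobaric): W = PΔV = (469 kPa)(13.7 − 21.5 L) = -3658 J.
Step 2 (isochoric): W = 0 (constant volume).
W_total = -3658 + 0 = -3658 J.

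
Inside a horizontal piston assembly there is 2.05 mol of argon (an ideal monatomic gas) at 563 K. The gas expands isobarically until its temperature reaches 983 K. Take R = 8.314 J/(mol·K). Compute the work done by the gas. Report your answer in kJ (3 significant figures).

Isobaric: W = P ΔV = nR ΔT.
W = (2.05)(8.314)(983 − 563) = 7158 J.

W ≈ 7.16 kJ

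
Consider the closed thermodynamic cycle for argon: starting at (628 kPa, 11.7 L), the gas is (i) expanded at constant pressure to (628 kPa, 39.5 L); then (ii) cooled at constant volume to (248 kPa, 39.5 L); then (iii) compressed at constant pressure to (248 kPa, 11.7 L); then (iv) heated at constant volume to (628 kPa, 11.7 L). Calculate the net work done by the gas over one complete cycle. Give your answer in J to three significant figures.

W_net ≈ 10600 J

Constant-volume legs do no work.
W(i) = (628)(39.5 − 11.7) = 17458 J; W(iii) = (248)(11.7 − 39.5) = -6894 J.
W_net = 17458 − 6894 = 10564 J (the clockwise enclosed area).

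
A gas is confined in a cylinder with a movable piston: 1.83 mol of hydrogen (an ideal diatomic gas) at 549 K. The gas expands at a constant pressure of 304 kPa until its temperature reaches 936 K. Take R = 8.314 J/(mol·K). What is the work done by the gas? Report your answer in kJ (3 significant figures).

W ≈ 5.89 kJ

Isobaric: W = P ΔV = nR ΔT.
W = (1.83)(8.314)(936 − 549) = 5888 J.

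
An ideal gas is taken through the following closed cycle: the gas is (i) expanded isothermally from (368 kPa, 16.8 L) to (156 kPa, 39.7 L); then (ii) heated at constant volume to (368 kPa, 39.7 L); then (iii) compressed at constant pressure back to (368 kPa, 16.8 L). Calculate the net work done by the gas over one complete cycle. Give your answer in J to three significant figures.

Leg (i): W = PᵢVᵢ ln(V_f/Vᵢ) = (6182) ln(39.7/16.8) = 5317 J.
Leg (ii): W = 0.
Leg (iii): W = PΔV = (368)(16.8 − 39.7) = -8427 J.
W_net = 5317 − 8427 = -3111 J.

W_net ≈ -3110 J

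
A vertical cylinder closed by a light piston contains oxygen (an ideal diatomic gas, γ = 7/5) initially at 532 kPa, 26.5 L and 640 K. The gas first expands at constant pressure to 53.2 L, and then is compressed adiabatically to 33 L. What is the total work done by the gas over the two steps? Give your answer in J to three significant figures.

W_total ≈ -689 J

Step 1 (isobaric): W = PΔV = (532 kPa)(53.2 − 26.5 L) = 14204 J.
After step 1: P = 532 kPa, V = 53.2 L, T = 1285 K.
Step 2 (adiabatic): W = (P₁V₁ − P₂V₂)/(γ−1) = (28302 − 34260)/0.4 = -14893 J.
W_total = 14204 − 14893 = -688.6 J.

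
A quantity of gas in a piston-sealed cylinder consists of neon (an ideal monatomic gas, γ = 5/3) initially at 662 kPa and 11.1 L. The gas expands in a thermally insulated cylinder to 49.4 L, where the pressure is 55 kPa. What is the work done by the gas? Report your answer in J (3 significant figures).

W ≈ 6950 J

Adiabatic: W = (P₁V₁ − P₂V₂)/(γ − 1) with γ = 5/3.
P₁V₁ = 7348 J, P₂V₂ = 2717 J.
W = (7348 − 2717) / 0.6667 = 6947 J.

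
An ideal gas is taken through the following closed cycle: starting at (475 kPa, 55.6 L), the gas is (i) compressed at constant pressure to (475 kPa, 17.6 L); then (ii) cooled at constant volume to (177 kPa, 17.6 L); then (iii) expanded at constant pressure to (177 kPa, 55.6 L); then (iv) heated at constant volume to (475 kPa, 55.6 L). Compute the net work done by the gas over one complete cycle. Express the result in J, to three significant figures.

Constant-volume legs do no work.
W(i) = (475)(17.6 − 55.6) = -18050 J; W(iii) = (177)(55.6 − 17.6) = 6726 J.
W_net = -18050 + 6726 = -11324 J (the counter-clockwise enclosed area).

W_net ≈ -11300 J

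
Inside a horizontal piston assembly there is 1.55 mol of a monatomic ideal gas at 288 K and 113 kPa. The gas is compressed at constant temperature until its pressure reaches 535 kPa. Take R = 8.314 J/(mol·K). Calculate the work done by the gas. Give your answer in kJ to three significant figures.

Isothermal process: W = nRT ln(V₂/V₁) = nRT ln(P₁/P₂).
W = (1.55)(8.314)(288) × ln(113/535)
  = 3711 × ln(0.2112) = 3711 × -1.555
W_by_gas = -5771 J.

W ≈ -5.77 kJ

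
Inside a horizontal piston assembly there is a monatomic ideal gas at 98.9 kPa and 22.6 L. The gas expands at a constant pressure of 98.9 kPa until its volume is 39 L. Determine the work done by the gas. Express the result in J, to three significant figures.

W ≈ 1620 J

Isobaric: W = P ΔV.
W = (98.9 kPa)(39 − 22.6 L) = (98.9)(16.4) = 1622 J.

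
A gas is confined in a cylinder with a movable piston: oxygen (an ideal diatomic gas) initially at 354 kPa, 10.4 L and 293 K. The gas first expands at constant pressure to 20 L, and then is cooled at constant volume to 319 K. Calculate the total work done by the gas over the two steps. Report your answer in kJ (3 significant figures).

W_total ≈ 3.40 kJ

Step 1 (isobaric): W = PΔV = (354 kPa)(20 − 10.4 L) = 3398 J.
Step 2 (isochoric): W = 0 (constant volume).
W_total = 3398 + 0 = 3398 J.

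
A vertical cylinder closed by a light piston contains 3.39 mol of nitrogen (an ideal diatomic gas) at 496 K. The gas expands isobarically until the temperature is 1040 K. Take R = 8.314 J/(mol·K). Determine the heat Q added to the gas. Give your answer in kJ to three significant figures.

Isobaric: W = nRΔT = (3.39)(8.314)(544) = 15332 J.
ΔU = nCᵥΔT with Cᵥ = 5R/2: ΔU = (3.39)(20.79)(544) = 38331 J.
Q = ΔU + W = 38331 + 15332 = 53663 J.

Q ≈ 53.7 kJ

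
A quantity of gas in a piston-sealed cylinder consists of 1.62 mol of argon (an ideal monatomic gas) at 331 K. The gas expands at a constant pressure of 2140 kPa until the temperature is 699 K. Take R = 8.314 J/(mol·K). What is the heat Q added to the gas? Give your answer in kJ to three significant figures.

Isobaric: W = nRΔT = (1.62)(8.314)(368) = 4956 J.
ΔU = nCᵥΔT with Cᵥ = 3R/2: ΔU = (1.62)(12.47)(368) = 7435 J.
Q = ΔU + W = 7435 + 4956 = 12391 J.

Q ≈ 12.4 kJ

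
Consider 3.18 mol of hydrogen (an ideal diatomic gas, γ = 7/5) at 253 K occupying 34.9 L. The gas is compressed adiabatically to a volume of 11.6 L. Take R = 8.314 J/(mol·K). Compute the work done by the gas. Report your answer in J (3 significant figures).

W ≈ -9260 J

Adiabatic: TV^(γ−1) = const with γ = 7/5.
T₂ = T₁ (V₁/V₂)^(γ−1) = 253 × (34.9/11.6)^0.4 = 253 × 1.554 = 393.1 K.
W_by = nCᵥ(T₁ − T₂) = (3.18)(20.79)(253 − 393.1) = -9258 J.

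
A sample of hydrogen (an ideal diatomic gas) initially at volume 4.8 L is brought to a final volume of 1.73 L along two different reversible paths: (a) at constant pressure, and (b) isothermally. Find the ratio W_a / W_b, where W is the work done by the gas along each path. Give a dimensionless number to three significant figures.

W_a / W_b ≈ 0.627

Path (a) isobaric: W = P₁(V₂ − V₁) → W_a/(P₁V₁) = -0.6396.
Path (b) isothermal: W = P₁V₁ ln(V₂/V₁) → W_b/(P₁V₁) = -1.02.
W_a / W_b = -0.6396 / -1.02 = 0.6267.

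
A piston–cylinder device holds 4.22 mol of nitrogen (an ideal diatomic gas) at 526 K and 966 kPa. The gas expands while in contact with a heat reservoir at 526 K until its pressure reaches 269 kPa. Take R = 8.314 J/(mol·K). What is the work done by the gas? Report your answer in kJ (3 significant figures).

Isothermal process: W = nRT ln(V₂/V₁) = nRT ln(P₁/P₂).
W = (4.22)(8.314)(526) × ln(966/269)
  = 18455 × ln(3.591) = 18455 × 1.278
W_by_gas = 23594 J.

W ≈ 23.6 kJ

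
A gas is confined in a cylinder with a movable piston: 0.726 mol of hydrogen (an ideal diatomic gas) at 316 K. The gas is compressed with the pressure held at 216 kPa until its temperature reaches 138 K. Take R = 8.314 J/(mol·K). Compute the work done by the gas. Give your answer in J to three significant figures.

Isobaric: W = P ΔV = nR ΔT.
W = (0.726)(8.314)(138 − 316) = -1074 J.

W ≈ -1070 J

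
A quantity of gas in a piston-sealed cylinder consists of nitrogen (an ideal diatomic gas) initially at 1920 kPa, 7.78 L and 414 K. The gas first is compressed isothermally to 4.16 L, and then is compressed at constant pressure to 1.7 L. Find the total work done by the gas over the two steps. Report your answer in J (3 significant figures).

Step 1 (isothermal): W = P₁V₁ ln(V₂/V₁) = (14938) ln(4.16/7.78) = -9352 J.
After step 1: P = 3591 kPa, V = 4.16 L, T = 414 K.
Step 2 (isobaric): W = PΔV = (3591 kPa)(1.7 − 4.16 L) = -8833 J.
W_total = -9352 − 8833 = -18185 J.

W_total ≈ -18200 J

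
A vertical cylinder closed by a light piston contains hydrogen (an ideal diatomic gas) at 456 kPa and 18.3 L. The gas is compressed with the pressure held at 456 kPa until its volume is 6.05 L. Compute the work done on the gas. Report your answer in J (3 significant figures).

W ≈ 5590 J

Isobaric: W = P ΔV.
W = (456 kPa)(6.05 − 18.3 L) = (456)(-12.25) = -5586 J.
Work on gas = −W_by = 5586 J.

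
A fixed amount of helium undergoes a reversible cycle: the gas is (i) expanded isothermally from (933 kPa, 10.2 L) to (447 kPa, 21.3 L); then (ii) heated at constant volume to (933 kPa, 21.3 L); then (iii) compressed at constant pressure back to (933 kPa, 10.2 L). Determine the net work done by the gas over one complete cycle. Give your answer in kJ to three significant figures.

Leg (i): W = PᵢVᵢ ln(V_f/Vᵢ) = (9517) ln(21.3/10.2) = 7007 J.
Leg (ii): W = 0.
Leg (iii): W = PΔV = (933)(10.2 − 21.3) = -10356 J.
W_net = 7007 − 10356 = -3349 J.

W_net ≈ -3.35 kJ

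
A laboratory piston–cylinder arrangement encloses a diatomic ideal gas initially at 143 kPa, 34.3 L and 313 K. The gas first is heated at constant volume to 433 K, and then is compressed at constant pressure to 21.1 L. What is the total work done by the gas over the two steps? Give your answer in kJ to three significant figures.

Step 1 (isochoric): W = 0 (constant volume).
After step 1: P = 197.8 kPa (V unchanged).
Step 2 (isobaric): W = PΔV = (197.8 kPa)(21.1 − 34.3 L) = -2611 J.
W_total = 0 − 2611 = -2611 J.

W_total ≈ -2.61 kJ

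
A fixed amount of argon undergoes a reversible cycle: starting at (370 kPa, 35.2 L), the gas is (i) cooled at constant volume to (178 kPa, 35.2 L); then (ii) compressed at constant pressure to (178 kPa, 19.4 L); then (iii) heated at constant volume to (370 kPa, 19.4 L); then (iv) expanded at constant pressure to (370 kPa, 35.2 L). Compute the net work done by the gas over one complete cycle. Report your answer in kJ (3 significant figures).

Constant-volume legs do no work.
W(ii) = (178)(19.4 − 35.2) = -2812 J; W(iv) = (370)(35.2 − 19.4) = 5846 J.
W_net = -2812 + 5846 = 3034 J (the clockwise enclosed area).

W_net ≈ 3.03 kJ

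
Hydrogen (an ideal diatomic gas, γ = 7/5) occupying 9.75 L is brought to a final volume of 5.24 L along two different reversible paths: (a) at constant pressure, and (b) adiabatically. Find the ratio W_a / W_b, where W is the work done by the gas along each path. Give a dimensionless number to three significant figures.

W_a / W_b ≈ 0.656

Path (a) isobaric: W = P₁(V₂ − V₁) → W_a/(P₁V₁) = -0.4626.
Path (b) adiabatic: W = P₁V₁(1 − (V₁/V₂)^(γ−1))/(γ−1) → W_b/(P₁V₁) = -0.7049.
W_a / W_b = -0.4626 / -0.7049 = 0.6562.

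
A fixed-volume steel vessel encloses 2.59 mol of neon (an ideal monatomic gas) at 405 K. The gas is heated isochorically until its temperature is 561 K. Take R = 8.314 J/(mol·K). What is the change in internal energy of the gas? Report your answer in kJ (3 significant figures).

Constant volume ⇒ W = 0, so Q = ΔU = nCᵥΔT with Cᵥ = 3R/2 = 12.47 J/(mol·K).
ΔU = (2.59)(12.47)(561 − 405) = 5039 J.

ΔU ≈ 5.04 kJ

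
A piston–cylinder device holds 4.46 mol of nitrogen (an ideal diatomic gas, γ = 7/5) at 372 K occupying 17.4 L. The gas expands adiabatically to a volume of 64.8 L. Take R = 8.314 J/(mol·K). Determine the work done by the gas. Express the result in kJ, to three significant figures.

Adiabatic: TV^(γ−1) = const with γ = 7/5.
T₂ = T₁ (V₁/V₂)^(γ−1) = 372 × (17.4/64.8)^0.4 = 372 × 0.591 = 219.9 K.
W_by = nCᵥ(T₁ − T₂) = (4.46)(20.79)(372 − 219.9) = 14104 J.

W ≈ 14.1 kJ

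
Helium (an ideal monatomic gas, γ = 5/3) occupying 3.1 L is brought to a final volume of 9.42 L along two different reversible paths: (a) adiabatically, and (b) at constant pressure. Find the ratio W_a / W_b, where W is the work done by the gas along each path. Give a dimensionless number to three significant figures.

W_a / W_b ≈ 0.385

Path (a) adiabatic: W = P₁V₁(1 − (V₁/V₂)^(γ−1))/(γ−1) → W_a/(P₁V₁) = 0.785.
Path (b) isobaric: W = P₁(V₂ − V₁) → W_b/(P₁V₁) = 2.039.
W_a / W_b = 0.785 / 2.039 = 0.3851.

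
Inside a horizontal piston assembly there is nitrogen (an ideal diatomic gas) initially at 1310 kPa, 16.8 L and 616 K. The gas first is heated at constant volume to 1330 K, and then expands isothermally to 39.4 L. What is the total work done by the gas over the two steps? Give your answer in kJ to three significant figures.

Step 1 (isochoric): W = 0 (constant volume).
After step 1: P = 2828 kPa (V unchanged).
Step 2 (isothermal): W = P₁V₁ ln(V₂/V₁) = (47517) ln(39.4/16.8) = 40503 J.
W_total = 0 + 40503 = 40503 J.

W_total ≈ 40.5 kJ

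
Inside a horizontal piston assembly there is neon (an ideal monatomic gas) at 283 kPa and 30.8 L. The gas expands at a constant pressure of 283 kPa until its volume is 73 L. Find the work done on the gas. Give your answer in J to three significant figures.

W ≈ -11900 J

Isobaric: W = P ΔV.
W = (283 kPa)(73 − 30.8 L) = (283)(42.2) = 11943 J.
Work on gas = −W_by = -11943 J.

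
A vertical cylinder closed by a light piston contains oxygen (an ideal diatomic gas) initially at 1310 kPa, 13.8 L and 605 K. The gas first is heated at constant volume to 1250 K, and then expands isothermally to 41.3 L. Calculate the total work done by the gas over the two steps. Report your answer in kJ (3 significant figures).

Step 1 (isochoric): W = 0 (constant volume).
After step 1: P = 2707 kPa (V unchanged).
Step 2 (isothermal): W = P₁V₁ ln(V₂/V₁) = (37351) ln(41.3/13.8) = 40944 J.
W_total = 0 + 40944 = 40944 J.

W_total ≈ 40.9 kJ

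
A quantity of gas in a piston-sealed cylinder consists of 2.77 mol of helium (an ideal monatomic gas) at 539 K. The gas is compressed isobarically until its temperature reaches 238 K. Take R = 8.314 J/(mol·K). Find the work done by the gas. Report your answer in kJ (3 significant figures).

Isobaric: W = P ΔV = nR ΔT.
W = (2.77)(8.314)(238 − 539) = -6932 J.

W ≈ -6.93 kJ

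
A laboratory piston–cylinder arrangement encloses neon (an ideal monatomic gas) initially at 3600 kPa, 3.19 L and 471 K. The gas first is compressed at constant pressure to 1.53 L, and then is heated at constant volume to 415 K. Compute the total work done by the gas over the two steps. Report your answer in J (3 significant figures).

W_total ≈ -5980 J

Step 1 (isobaric): W = PΔV = (3600 kPa)(1.53 − 3.19 L) = -5976 J.
Step 2 (isochoric): W = 0 (constant volume).
W_total = -5976 + 0 = -5976 J.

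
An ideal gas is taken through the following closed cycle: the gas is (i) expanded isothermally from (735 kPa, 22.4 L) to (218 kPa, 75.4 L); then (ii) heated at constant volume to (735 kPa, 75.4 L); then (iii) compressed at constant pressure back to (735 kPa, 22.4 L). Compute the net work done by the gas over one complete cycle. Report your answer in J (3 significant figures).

W_net ≈ -19000 J

Leg (i): W = PᵢVᵢ ln(V_f/Vᵢ) = (16464) ln(75.4/22.4) = 19983 J.
Leg (ii): W = 0.
Leg (iii): W = PΔV = (735)(22.4 − 75.4) = -38955 J.
W_net = 19983 − 38955 = -18972 J.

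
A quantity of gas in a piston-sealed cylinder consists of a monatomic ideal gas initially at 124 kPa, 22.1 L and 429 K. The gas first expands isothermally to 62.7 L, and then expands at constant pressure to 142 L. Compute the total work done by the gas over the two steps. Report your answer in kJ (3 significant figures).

W_total ≈ 6.32 kJ

Step 1 (isothermal): W = P₁V₁ ln(V₂/V₁) = (2740) ln(62.7/22.1) = 2858 J.
After step 1: P = 43.71 kPa, V = 62.7 L, T = 429 K.
Step 2 (isobaric): W = PΔV = (43.71 kPa)(142 − 62.7 L) = 3466 J.
W_total = 2858 + 3466 = 6324 J.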